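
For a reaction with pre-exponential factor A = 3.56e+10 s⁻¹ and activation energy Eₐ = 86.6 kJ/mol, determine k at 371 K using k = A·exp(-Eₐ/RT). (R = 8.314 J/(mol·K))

2.28e-02 s⁻¹

Step 1: Use the Arrhenius equation: k = A × exp(-Eₐ/RT)
Step 2: Convert Eₐ to J/mol: 86.6 kJ/mol = 86600 J/mol
Step 3: Calculate the exponent: -Eₐ/(RT) = -86600/(8.314 × 371) = -28.07592
Step 4: k = 3.56e+10 × exp(-28.07592)
Step 5: k = 3.56e+10 × 6.40889e-13 = 2.2816e-02 s⁻¹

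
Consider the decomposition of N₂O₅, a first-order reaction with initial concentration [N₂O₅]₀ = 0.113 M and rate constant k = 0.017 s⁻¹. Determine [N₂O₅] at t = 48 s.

0.04997 M

Step 1: For a first-order reaction: [N₂O₅] = [N₂O₅]₀ × e^(-kt)
Step 2: [N₂O₅] = 0.113 × e^(-0.017 × 48)
Step 3: [N₂O₅] = 0.113 × e^(-0.816)
Step 4: [N₂O₅] = 0.113 × 0.442197 = 0.04997 M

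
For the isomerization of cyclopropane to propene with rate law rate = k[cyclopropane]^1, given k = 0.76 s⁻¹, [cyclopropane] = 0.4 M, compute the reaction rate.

0.304 M/s

Step 1: Identify the rate law: rate = k[cyclopropane]^1
Step 2: Substitute values: rate = 0.76 × (0.4)^1
Step 3: Calculate: rate = 0.76 × 0.4 = 0.304 M/s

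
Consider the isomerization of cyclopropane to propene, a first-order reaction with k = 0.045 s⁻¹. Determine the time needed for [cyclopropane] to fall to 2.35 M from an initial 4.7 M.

15.4 s

Step 1: For first-order: t = ln([cyclopropane]₀/[cyclopropane])/k
Step 2: t = ln(4.7/2.35)/0.045
Step 3: t = ln(2)/0.045
Step 4: t = 0.6931/0.045 = 15.4 s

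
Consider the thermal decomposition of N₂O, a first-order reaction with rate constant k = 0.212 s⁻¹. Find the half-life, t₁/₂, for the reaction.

3.27 s

Step 1: For a first-order reaction, t₁/₂ = ln(2)/k
Step 2: t₁/₂ = ln(2)/0.212
Step 3: t₁/₂ = 0.6931/0.212 = 3.27 s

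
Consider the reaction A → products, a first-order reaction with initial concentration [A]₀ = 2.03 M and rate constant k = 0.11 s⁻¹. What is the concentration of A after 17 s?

0.3129 M

Step 1: For a first-order reaction: [A] = [A]₀ × e^(-kt)
Step 2: [A] = 2.03 × e^(-0.11 × 17)
Step 3: [A] = 2.03 × e^(-1.87)
Step 4: [A] = 2.03 × 0.154124 = 0.3129 M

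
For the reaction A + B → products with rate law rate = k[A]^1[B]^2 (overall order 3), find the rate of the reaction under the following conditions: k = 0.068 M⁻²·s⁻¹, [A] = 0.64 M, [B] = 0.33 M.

0.004739 M/s

Step 1: The rate law is rate = k[A]^1[B]^2, overall order = 1+2 = 3
Step 2: Substitute values: rate = 0.068 × (0.64)^1 × (0.33)^2
Step 3: rate = 0.068 × 0.64 × 0.1089 = 0.00473933 M/s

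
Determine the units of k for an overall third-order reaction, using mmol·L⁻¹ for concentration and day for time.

(mmol·L⁻¹)⁻²·day⁻¹

Step 1: For overall order n, rate = k × (concentration)^n.
Step 2: Rate has units mmol·L⁻¹·day⁻¹; concentration term has units (mmol·L⁻¹)^3.
Step 3: k = rate / (concentration)^n, so units of k = (mmol·L⁻¹)^(1-3)·day⁻¹ = (mmol·L⁻¹)⁻²·day⁻¹.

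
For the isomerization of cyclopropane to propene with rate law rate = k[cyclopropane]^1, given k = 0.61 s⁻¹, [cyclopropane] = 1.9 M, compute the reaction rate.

1.159 M/s

Step 1: Identify the rate law: rate = k[cyclopropane]^1
Step 2: Substitute values: rate = 0.61 × (1.9)^1
Step 3: Calculate: rate = 0.61 × 1.9 = 1.159 M/s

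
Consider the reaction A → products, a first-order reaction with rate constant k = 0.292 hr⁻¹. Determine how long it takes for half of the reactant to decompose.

2.374 hr

Step 1: For a first-order reaction, t₁/₂ = ln(2)/k
Step 2: t₁/₂ = ln(2)/0.292
Step 3: t₁/₂ = 0.6931/0.292 = 2.374 hr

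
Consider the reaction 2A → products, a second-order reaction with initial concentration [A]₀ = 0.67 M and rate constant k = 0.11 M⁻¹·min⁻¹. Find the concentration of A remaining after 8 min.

0.4215 M

Step 1: For a second-order reaction: 1/[A] = 1/[A]₀ + kt
Step 2: 1/[A] = 1/0.67 + 0.11 × 8
Step 3: 1/[A] = 1.493 + 0.88 = 2.373
Step 4: [A] = 1/2.373 = 0.4215 M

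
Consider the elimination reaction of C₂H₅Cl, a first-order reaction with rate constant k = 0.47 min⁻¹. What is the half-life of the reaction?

1.475 min

Step 1: For a first-order reaction, t₁/₂ = ln(2)/k
Step 2: t₁/₂ = ln(2)/0.47
Step 3: t₁/₂ = 0.6931/0.47 = 1.475 min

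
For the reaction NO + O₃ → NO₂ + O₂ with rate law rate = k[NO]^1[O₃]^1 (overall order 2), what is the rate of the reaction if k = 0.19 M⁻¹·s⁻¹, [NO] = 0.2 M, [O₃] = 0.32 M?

0.01216 M/s

Step 1: The rate law is rate = k[NO]^1[O₃]^1, overall order = 1+1 = 2
Step 2: Substitute values: rate = 0.19 × (0.2)^1 × (0.32)^1
Step 3: rate = 0.19 × 0.2 × 0.32 = 0.01216 M/s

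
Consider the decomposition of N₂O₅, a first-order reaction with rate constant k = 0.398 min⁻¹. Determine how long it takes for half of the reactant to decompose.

1.742 min

Step 1: For a first-order reaction, t₁/₂ = ln(2)/k
Step 2: t₁/₂ = ln(2)/0.398
Step 3: t₁/₂ = 0.6931/0.398 = 1.742 min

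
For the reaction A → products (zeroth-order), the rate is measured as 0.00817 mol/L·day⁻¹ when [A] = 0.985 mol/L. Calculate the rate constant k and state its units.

0.00817 mol/L·day⁻¹

Step 1: For a zeroth-order reaction, rate = k (independent of concentration).
Step 2: k = rate = 0.00817 mol/L·day⁻¹.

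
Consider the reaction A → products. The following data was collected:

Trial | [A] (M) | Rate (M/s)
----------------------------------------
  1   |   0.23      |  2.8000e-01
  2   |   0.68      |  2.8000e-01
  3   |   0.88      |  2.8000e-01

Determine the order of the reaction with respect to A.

zeroth order (0)

Step 1: Compare trials - when concentration changes, rate stays constant.
Step 2: rate₂/rate₁ = 2.8000e-01/2.8000e-01 = 1
Step 3: [A]₂/[A]₁ = 0.68/0.23 = 2.957
Step 4: Since rate ratio ≈ (conc ratio)^0, the reaction is zeroth order.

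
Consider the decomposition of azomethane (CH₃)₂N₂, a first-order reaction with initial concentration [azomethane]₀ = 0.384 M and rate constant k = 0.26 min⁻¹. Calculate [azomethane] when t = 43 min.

5.357e-06 M

Step 1: For a first-order reaction: [azomethane] = [azomethane]₀ × e^(-kt)
Step 2: [azomethane] = 0.384 × e^(-0.26 × 43)
Step 3: [azomethane] = 0.384 × e^(-11.18)
Step 4: [azomethane] = 0.384 × 1.39504e-05 = 5.357e-06 M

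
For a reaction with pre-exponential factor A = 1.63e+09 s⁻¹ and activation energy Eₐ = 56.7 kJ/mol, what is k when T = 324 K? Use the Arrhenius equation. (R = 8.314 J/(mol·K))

1.18e+00 s⁻¹

Step 1: Use the Arrhenius equation: k = A × exp(-Eₐ/RT)
Step 2: Convert Eₐ to J/mol: 56.7 kJ/mol = 56700 J/mol
Step 3: Calculate the exponent: -Eₐ/(RT) = -56700/(8.314 × 324) = -21.04883
Step 4: k = 1.63e+09 × exp(-21.04883)
Step 5: k = 1.63e+09 × 7.22120e-10 = 1.1771e+00 s⁻¹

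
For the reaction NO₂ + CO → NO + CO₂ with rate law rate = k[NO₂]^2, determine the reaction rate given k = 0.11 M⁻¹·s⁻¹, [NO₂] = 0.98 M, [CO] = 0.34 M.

0.1056 M/s

Step 1: The rate law is rate = k[NO₂]^2
Step 2: Note that the rate does not depend on [CO] (zero order in CO).
Step 3: rate = 0.11 × (0.98)^2 = 0.105644 M/s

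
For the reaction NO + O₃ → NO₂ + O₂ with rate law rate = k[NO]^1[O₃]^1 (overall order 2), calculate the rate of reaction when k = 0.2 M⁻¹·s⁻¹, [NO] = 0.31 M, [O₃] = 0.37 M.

0.02294 M/s

Step 1: The rate law is rate = k[NO]^1[O₃]^1, overall order = 1+1 = 2
Step 2: Substitute values: rate = 0.2 × (0.31)^1 × (0.37)^1
Step 3: rate = 0.2 × 0.31 × 0.37 = 0.02294 M/s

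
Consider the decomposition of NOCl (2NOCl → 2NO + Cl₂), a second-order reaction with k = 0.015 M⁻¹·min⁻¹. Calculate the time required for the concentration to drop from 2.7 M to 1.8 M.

12.35 min

Step 1: For second-order: t = (1/[NOCl] - 1/[NOCl]₀)/k
Step 2: t = (1/1.8 - 1/2.7)/0.015
Step 3: t = (0.5556 - 0.3704)/0.015
Step 4: t = 0.1852/0.015 = 12.35 min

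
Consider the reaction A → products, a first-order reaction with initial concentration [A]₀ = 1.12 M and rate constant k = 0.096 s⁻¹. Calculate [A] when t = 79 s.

0.0005695 M

Step 1: For a first-order reaction: [A] = [A]₀ × e^(-kt)
Step 2: [A] = 1.12 × e^(-0.096 × 79)
Step 3: [A] = 1.12 × e^(-7.584)
Step 4: [A] = 1.12 × 0.000508523 = 0.0005695 M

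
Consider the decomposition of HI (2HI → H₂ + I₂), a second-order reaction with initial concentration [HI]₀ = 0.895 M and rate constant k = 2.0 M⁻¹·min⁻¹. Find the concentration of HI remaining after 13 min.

0.03688 M

Step 1: For a second-order reaction: 1/[HI] = 1/[HI]₀ + kt
Step 2: 1/[HI] = 1/0.895 + 2.0 × 13
Step 3: 1/[HI] = 1.117 + 26 = 27.12
Step 4: [HI] = 1/27.12 = 0.03688 M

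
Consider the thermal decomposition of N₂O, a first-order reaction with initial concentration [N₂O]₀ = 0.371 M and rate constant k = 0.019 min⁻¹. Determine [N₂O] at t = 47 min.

0.1519 M

Step 1: For a first-order reaction: [N₂O] = [N₂O]₀ × e^(-kt)
Step 2: [N₂O] = 0.371 × e^(-0.019 × 47)
Step 3: [N₂O] = 0.371 × e^(-0.893)
Step 4: [N₂O] = 0.371 × 0.409426 = 0.1519 M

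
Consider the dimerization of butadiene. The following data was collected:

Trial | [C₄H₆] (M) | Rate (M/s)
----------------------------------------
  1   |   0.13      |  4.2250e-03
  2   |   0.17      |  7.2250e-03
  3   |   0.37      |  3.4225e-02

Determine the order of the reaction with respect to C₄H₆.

second order (2)

Step 1: Compare trials to find order n where rate₂/rate₁ = ([C₄H₆]₂/[C₄H₆]₁)^n
Step 2: rate₂/rate₁ = 7.2250e-03/4.2250e-03 = 1.71
Step 3: [C₄H₆]₂/[C₄H₆]₁ = 0.17/0.13 = 1.308
Step 4: n = ln(1.71)/ln(1.308) = 2.00 ≈ 2
Step 5: The reaction is second order in C₄H₆.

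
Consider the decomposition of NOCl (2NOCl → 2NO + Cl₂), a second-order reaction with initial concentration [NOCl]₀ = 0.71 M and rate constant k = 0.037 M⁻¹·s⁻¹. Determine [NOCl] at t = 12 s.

0.5398 M

Step 1: For a second-order reaction: 1/[NOCl] = 1/[NOCl]₀ + kt
Step 2: 1/[NOCl] = 1/0.71 + 0.037 × 12
Step 3: 1/[NOCl] = 1.408 + 0.444 = 1.852
Step 4: [NOCl] = 1/1.852 = 0.5398 M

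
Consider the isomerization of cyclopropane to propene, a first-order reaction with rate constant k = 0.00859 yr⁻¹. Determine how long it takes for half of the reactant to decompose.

80.69 yr

Step 1: For a first-order reaction, t₁/₂ = ln(2)/k
Step 2: t₁/₂ = ln(2)/0.00859
Step 3: t₁/₂ = 0.6931/0.00859 = 80.69 yr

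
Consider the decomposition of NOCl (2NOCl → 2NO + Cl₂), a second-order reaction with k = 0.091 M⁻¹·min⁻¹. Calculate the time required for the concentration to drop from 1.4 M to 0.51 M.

13.7 min

Step 1: For second-order: t = (1/[NOCl] - 1/[NOCl]₀)/k
Step 2: t = (1/0.51 - 1/1.4)/0.091
Step 3: t = (1.961 - 0.7143)/0.091
Step 4: t = 1.246/0.091 = 13.7 min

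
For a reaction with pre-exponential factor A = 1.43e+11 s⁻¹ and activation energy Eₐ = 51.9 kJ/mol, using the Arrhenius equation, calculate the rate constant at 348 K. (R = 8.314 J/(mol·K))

2.32e+03 s⁻¹

Step 1: Use the Arrhenius equation: k = A × exp(-Eₐ/RT)
Step 2: Convert Eₐ to J/mol: 51.9 kJ/mol = 51900 J/mol
Step 3: Calculate the exponent: -Eₐ/(RT) = -51900/(8.314 × 348) = -17.93817
Step 4: k = 1.43e+11 × exp(-17.93817)
Step 5: k = 1.43e+11 × 1.62014e-08 = 2.3168e+03 s⁻¹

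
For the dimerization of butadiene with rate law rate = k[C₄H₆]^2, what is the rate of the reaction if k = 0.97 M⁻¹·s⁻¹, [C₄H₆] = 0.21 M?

0.04278 M/s

Step 1: Identify the rate law: rate = k[C₄H₆]^2
Step 2: Substitute values: rate = 0.97 × (0.21)^2
Step 3: Calculate: rate = 0.97 × 0.0441 = 0.042777 M/s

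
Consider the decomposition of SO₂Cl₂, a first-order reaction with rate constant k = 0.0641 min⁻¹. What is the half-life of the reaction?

10.81 min

Step 1: For a first-order reaction, t₁/₂ = ln(2)/k
Step 2: t₁/₂ = ln(2)/0.0641
Step 3: t₁/₂ = 0.6931/0.0641 = 10.81 min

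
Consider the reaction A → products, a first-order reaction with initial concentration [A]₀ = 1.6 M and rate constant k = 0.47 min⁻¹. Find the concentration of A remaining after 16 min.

0.0008674 M

Step 1: For a first-order reaction: [A] = [A]₀ × e^(-kt)
Step 2: [A] = 1.6 × e^(-0.47 × 16)
Step 3: [A] = 1.6 × e^(-7.52)
Step 4: [A] = 1.6 × 0.000542133 = 0.0008674 M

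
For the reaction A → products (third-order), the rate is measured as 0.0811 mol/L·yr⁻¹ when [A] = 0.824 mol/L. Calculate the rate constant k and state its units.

0.145 (mol/L)⁻²·yr⁻¹

Step 1: rate = k[A]^3, so k = rate / [A]^3.
Step 2: k = 0.0811 / (0.824)^3 = 0.0811 / 0.5595.
Step 3: k = 0.145 (mol/L)⁻²·yr⁻¹.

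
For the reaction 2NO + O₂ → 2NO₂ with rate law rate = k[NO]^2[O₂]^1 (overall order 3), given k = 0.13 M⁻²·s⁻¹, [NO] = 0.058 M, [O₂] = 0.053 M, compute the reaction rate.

2.318e-05 M/s

Step 1: The rate law is rate = k[NO]^2[O₂]^1, overall order = 2+1 = 3
Step 2: Substitute values: rate = 0.13 × (0.058)^2 × (0.053)^1
Step 3: rate = 0.13 × 0.003364 × 0.053 = 2.3178e-05 M/s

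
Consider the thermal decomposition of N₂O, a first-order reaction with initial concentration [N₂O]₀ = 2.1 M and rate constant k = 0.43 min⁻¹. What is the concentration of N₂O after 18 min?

0.0009137 M

Step 1: For a first-order reaction: [N₂O] = [N₂O]₀ × e^(-kt)
Step 2: [N₂O] = 2.1 × e^(-0.43 × 18)
Step 3: [N₂O] = 2.1 × e^(-7.74)
Step 4: [N₂O] = 2.1 × 0.000435072 = 0.0009137 M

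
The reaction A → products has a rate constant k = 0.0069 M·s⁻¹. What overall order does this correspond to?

zeroth order (0)

Step 1: The units of k for an nth-order reaction are (concentration)^(1-n)·(time)⁻¹.
Step 2: Here k has units M·s⁻¹, so the concentration exponent is 1.
Step 3: 1 - n = 1 ⇒ n = 0. The reaction is zeroth order.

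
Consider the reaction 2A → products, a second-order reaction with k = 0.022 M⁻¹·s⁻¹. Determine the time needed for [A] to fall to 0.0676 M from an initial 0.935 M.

623.8 s

Step 1: For second-order: t = (1/[A] - 1/[A]₀)/k
Step 2: t = (1/0.0676 - 1/0.935)/0.022
Step 3: t = (14.79 - 1.07)/0.022
Step 4: t = 13.72/0.022 = 623.8 s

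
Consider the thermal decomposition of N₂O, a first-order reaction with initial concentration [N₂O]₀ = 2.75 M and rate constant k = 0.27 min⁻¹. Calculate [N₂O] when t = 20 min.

0.01242 M

Step 1: For a first-order reaction: [N₂O] = [N₂O]₀ × e^(-kt)
Step 2: [N₂O] = 2.75 × e^(-0.27 × 20)
Step 3: [N₂O] = 2.75 × e^(-5.4)
Step 4: [N₂O] = 2.75 × 0.00451658 = 0.01242 M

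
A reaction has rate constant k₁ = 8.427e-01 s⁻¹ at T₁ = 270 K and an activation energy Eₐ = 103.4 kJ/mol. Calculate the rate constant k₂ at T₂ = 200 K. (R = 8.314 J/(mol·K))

8.396e-08 s⁻¹

Step 1: Use the two-temperature Arrhenius form: ln(k₂/k₁) = -Eₐ/R × (1/T₂ - 1/T₁)
Step 2: Convert Eₐ to J/mol: 103.4 kJ/mol = 103400 J/mol
Step 3: 1/T₂ - 1/T₁ = 1/200 - 1/270 = 1.296296e-03 K⁻¹
Step 4: ln(k₂/k₁) = -103400/8.314 × 1.296296e-03 = -16.12184
Step 5: k₂ = k₁ × exp(-16.12184) = 8.427e-01 × 9.96263e-08 = 8.396e-08 s⁻¹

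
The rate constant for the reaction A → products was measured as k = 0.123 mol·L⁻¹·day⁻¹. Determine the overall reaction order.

zeroth order (0)

Step 1: The units of k for an nth-order reaction are (concentration)^(1-n)·(time)⁻¹.
Step 2: Here k has units mol·L⁻¹·day⁻¹, so the concentration exponent is 1.
Step 3: 1 - n = 1 ⇒ n = 0. The reaction is zeroth order.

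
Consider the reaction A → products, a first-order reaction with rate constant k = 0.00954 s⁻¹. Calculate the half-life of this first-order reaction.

72.66 s

Step 1: For a first-order reaction, t₁/₂ = ln(2)/k
Step 2: t₁/₂ = ln(2)/0.00954
Step 3: t₁/₂ = 0.6931/0.00954 = 72.66 s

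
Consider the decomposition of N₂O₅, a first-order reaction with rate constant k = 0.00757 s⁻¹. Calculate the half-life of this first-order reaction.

91.57 s

Step 1: For a first-order reaction, t₁/₂ = ln(2)/k
Step 2: t₁/₂ = ln(2)/0.00757
Step 3: t₁/₂ = 0.6931/0.00757 = 91.57 s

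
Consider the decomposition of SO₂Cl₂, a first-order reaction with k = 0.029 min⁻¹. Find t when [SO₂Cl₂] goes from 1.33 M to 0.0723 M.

100.4 min

Step 1: For first-order: t = ln([SO₂Cl₂]₀/[SO₂Cl₂])/k
Step 2: t = ln(1.33/0.0723)/0.029
Step 3: t = ln(18.4)/0.029
Step 4: t = 2.912/0.029 = 100.4 min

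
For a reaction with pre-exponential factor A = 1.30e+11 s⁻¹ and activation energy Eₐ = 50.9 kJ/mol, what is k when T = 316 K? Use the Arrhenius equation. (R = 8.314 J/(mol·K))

5.01e+02 s⁻¹

Step 1: Use the Arrhenius equation: k = A × exp(-Eₐ/RT)
Step 2: Convert Eₐ to J/mol: 50.9 kJ/mol = 50900 J/mol
Step 3: Calculate the exponent: -Eₐ/(RT) = -50900/(8.314 × 316) = -19.37406
Step 4: k = 1.30e+11 × exp(-19.37406)
Step 5: k = 1.30e+11 × 3.85436e-09 = 5.0107e+02 s⁻¹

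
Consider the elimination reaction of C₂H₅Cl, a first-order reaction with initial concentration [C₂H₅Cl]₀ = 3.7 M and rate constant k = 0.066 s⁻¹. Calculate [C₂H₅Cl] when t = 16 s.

1.287 M

Step 1: For a first-order reaction: [C₂H₅Cl] = [C₂H₅Cl]₀ × e^(-kt)
Step 2: [C₂H₅Cl] = 3.7 × e^(-0.066 × 16)
Step 3: [C₂H₅Cl] = 3.7 × e^(-1.056)
Step 4: [C₂H₅Cl] = 3.7 × 0.347844 = 1.287 M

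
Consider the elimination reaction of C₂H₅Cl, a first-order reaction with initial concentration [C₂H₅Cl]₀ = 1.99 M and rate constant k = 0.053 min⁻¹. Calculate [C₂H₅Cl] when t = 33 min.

0.3462 M

Step 1: For a first-order reaction: [C₂H₅Cl] = [C₂H₅Cl]₀ × e^(-kt)
Step 2: [C₂H₅Cl] = 1.99 × e^(-0.053 × 33)
Step 3: [C₂H₅Cl] = 1.99 × e^(-1.749)
Step 4: [C₂H₅Cl] = 1.99 × 0.173948 = 0.3462 M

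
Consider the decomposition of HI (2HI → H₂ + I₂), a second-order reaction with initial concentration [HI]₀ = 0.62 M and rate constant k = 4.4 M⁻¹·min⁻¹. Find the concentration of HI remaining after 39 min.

0.005773 M

Step 1: For a second-order reaction: 1/[HI] = 1/[HI]₀ + kt
Step 2: 1/[HI] = 1/0.62 + 4.4 × 39
Step 3: 1/[HI] = 1.613 + 171.6 = 173.2
Step 4: [HI] = 1/173.2 = 0.005773 M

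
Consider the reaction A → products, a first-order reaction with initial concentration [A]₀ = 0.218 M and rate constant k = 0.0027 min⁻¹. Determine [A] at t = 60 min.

0.1854 M

Step 1: For a first-order reaction: [A] = [A]₀ × e^(-kt)
Step 2: [A] = 0.218 × e^(-0.0027 × 60)
Step 3: [A] = 0.218 × e^(-0.162)
Step 4: [A] = 0.218 × 0.850441 = 0.1854 M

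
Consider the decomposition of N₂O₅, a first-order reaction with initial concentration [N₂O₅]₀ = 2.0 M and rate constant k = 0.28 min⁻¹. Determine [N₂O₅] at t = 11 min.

0.09192 M

Step 1: For a first-order reaction: [N₂O₅] = [N₂O₅]₀ × e^(-kt)
Step 2: [N₂O₅] = 2.0 × e^(-0.28 × 11)
Step 3: [N₂O₅] = 2.0 × e^(-3.08)
Step 4: [N₂O₅] = 2.0 × 0.0459593 = 0.09192 M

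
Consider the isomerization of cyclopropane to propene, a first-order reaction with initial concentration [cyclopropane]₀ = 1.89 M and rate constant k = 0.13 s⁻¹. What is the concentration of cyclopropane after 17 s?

0.2073 M

Step 1: For a first-order reaction: [cyclopropane] = [cyclopropane]₀ × e^(-kt)
Step 2: [cyclopropane] = 1.89 × e^(-0.13 × 17)
Step 3: [cyclopropane] = 1.89 × e^(-2.21)
Step 4: [cyclopropane] = 1.89 × 0.109701 = 0.2073 M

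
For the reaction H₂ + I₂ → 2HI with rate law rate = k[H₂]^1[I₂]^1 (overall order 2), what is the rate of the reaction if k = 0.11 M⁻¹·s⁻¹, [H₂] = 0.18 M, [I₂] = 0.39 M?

0.007722 M/s

Step 1: The rate law is rate = k[H₂]^1[I₂]^1, overall order = 1+1 = 2
Step 2: Substitute values: rate = 0.11 × (0.18)^1 × (0.39)^1
Step 3: rate = 0.11 × 0.18 × 0.39 = 0.007722 M/s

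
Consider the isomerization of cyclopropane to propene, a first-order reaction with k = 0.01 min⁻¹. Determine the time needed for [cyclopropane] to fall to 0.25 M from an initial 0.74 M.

108.5 min

Step 1: For first-order: t = ln([cyclopropane]₀/[cyclopropane])/k
Step 2: t = ln(0.74/0.25)/0.01
Step 3: t = ln(2.96)/0.01
Step 4: t = 1.085/0.01 = 108.5 min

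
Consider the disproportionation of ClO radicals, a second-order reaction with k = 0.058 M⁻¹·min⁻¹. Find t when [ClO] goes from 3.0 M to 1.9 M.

3.327 min

Step 1: For second-order: t = (1/[ClO] - 1/[ClO]₀)/k
Step 2: t = (1/1.9 - 1/3.0)/0.058
Step 3: t = (0.5263 - 0.3333)/0.058
Step 4: t = 0.193/0.058 = 3.327 min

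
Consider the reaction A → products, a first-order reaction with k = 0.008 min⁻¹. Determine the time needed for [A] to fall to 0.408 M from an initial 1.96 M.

196.2 min

Step 1: For first-order: t = ln([A]₀/[A])/k
Step 2: t = ln(1.96/0.408)/0.008
Step 3: t = ln(4.804)/0.008
Step 4: t = 1.569/0.008 = 196.2 min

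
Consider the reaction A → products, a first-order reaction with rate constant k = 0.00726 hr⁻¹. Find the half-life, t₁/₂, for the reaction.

95.47 hr

Step 1: For a first-order reaction, t₁/₂ = ln(2)/k
Step 2: t₁/₂ = ln(2)/0.00726
Step 3: t₁/₂ = 0.6931/0.00726 = 95.47 hr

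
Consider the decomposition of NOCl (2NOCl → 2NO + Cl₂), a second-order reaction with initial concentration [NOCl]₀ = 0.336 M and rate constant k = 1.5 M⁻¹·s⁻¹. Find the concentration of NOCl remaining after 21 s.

0.02901 M

Step 1: For a second-order reaction: 1/[NOCl] = 1/[NOCl]₀ + kt
Step 2: 1/[NOCl] = 1/0.336 + 1.5 × 21
Step 3: 1/[NOCl] = 2.976 + 31.5 = 34.48
Step 4: [NOCl] = 1/34.48 = 0.02901 M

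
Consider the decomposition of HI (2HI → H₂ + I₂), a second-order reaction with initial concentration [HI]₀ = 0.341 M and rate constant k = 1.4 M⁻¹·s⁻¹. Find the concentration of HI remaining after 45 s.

0.01517 M

Step 1: For a second-order reaction: 1/[HI] = 1/[HI]₀ + kt
Step 2: 1/[HI] = 1/0.341 + 1.4 × 45
Step 3: 1/[HI] = 2.933 + 63 = 65.93
Step 4: [HI] = 1/65.93 = 0.01517 M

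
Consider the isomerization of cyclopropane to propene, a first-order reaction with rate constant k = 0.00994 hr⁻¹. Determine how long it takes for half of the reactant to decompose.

69.73 hr

Step 1: For a first-order reaction, t₁/₂ = ln(2)/k
Step 2: t₁/₂ = ln(2)/0.00994
Step 3: t₁/₂ = 0.6931/0.00994 = 69.73 hr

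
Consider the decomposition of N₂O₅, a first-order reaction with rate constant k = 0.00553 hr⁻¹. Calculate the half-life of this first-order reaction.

125.3 hr

Step 1: For a first-order reaction, t₁/₂ = ln(2)/k
Step 2: t₁/₂ = ln(2)/0.00553
Step 3: t₁/₂ = 0.6931/0.00553 = 125.3 hr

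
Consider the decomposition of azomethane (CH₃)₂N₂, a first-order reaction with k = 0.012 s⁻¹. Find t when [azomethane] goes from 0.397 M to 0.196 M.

58.82 s

Step 1: For first-order: t = ln([azomethane]₀/[azomethane])/k
Step 2: t = ln(0.397/0.196)/0.012
Step 3: t = ln(2.026)/0.012
Step 4: t = 0.7058/0.012 = 58.82 s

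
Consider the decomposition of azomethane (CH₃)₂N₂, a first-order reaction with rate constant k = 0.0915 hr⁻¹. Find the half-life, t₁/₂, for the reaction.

7.575 hr

Step 1: For a first-order reaction, t₁/₂ = ln(2)/k
Step 2: t₁/₂ = ln(2)/0.0915
Step 3: t₁/₂ = 0.6931/0.0915 = 7.575 hr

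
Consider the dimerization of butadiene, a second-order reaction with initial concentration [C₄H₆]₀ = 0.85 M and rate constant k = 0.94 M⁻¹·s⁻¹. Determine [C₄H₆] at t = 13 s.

0.07465 M

Step 1: For a second-order reaction: 1/[C₄H₆] = 1/[C₄H₆]₀ + kt
Step 2: 1/[C₄H₆] = 1/0.85 + 0.94 × 13
Step 3: 1/[C₄H₆] = 1.176 + 12.22 = 13.4
Step 4: [C₄H₆] = 1/13.4 = 0.07465 M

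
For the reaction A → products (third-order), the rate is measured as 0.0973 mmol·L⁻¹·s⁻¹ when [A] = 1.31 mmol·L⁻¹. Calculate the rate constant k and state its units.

0.04328 (mmol·L⁻¹)⁻²·s⁻¹

Step 1: rate = k[A]^3, so k = rate / [A]^3.
Step 2: k = 0.0973 / (1.31)^3 = 0.0973 / 2.248.
Step 3: k = 0.04328 (mmol·L⁻¹)⁻²·s⁻¹.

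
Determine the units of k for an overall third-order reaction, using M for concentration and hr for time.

M⁻²·hr⁻¹

Step 1: For overall order n, rate = k × (concentration)^n.
Step 2: Rate has units M·hr⁻¹; concentration term has units M^3.
Step 3: k = rate / (concentration)^n, so units of k = M^(1-3)·hr⁻¹ = M⁻²·hr⁻¹.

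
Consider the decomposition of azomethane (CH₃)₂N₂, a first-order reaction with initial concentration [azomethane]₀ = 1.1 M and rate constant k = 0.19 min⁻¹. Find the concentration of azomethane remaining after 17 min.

0.04351 M

Step 1: For a first-order reaction: [azomethane] = [azomethane]₀ × e^(-kt)
Step 2: [azomethane] = 1.1 × e^(-0.19 × 17)
Step 3: [azomethane] = 1.1 × e^(-3.23)
Step 4: [azomethane] = 1.1 × 0.0395575 = 0.04351 M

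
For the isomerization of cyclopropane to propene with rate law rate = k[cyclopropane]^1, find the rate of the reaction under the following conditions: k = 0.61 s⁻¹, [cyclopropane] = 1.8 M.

1.098 M/s

Step 1: Identify the rate law: rate = k[cyclopropane]^1
Step 2: Substitute values: rate = 0.61 × (1.8)^1
Step 3: Calculate: rate = 0.61 × 1.8 = 1.098 M/s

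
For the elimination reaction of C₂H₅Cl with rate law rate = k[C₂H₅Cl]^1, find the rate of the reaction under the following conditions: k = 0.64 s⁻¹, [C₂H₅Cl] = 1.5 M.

0.96 M/s

Step 1: Identify the rate law: rate = k[C₂H₅Cl]^1
Step 2: Substitute values: rate = 0.64 × (1.5)^1
Step 3: Calculate: rate = 0.64 × 1.5 = 0.96 M/s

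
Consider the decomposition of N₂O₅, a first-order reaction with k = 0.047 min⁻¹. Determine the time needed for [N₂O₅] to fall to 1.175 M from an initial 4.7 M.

29.5 min

Step 1: For first-order: t = ln([N₂O₅]₀/[N₂O₅])/k
Step 2: t = ln(4.7/1.175)/0.047
Step 3: t = ln(4)/0.047
Step 4: t = 1.386/0.047 = 29.5 min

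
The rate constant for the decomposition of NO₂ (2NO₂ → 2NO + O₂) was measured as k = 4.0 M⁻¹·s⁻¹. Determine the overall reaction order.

second order (2)

Step 1: The units of k for an nth-order reaction are (concentration)^(1-n)·(time)⁻¹.
Step 2: Here k has units M⁻¹·s⁻¹, so the concentration exponent is -1.
Step 3: 1 - n = -1 ⇒ n = 2. The reaction is second order.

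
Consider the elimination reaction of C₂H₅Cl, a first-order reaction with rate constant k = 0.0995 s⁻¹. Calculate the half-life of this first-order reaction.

6.966 s

Step 1: For a first-order reaction, t₁/₂ = ln(2)/k
Step 2: t₁/₂ = ln(2)/0.0995
Step 3: t₁/₂ = 0.6931/0.0995 = 6.966 s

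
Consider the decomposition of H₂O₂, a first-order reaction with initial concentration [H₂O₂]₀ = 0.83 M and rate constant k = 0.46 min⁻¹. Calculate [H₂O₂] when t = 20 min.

8.386e-05 M

Step 1: For a first-order reaction: [H₂O₂] = [H₂O₂]₀ × e^(-kt)
Step 2: [H₂O₂] = 0.83 × e^(-0.46 × 20)
Step 3: [H₂O₂] = 0.83 × e^(-9.2)
Step 4: [H₂O₂] = 0.83 × 0.000101039 = 8.386e-05 M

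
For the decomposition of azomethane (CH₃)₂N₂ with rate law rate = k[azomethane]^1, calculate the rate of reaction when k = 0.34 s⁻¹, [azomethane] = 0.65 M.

0.221 M/s

Step 1: Identify the rate law: rate = k[azomethane]^1
Step 2: Substitute values: rate = 0.34 × (0.65)^1
Step 3: Calculate: rate = 0.34 × 0.65 = 0.221 M/s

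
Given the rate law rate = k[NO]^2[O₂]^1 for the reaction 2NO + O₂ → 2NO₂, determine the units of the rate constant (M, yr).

M⁻²·yr⁻¹

Step 1: Overall order = 2 + 1 = 3.
Step 2: rate has units M·yr⁻¹; [NO]^2[O₂]^1 has units M^3.
Step 3: k = rate/([NO]^2[O₂]^1), so units of k = M^(1-3)·yr⁻¹ = M⁻²·yr⁻¹.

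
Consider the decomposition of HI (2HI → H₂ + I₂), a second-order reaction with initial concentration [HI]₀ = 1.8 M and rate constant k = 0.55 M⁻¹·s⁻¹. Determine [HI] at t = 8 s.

0.2018 M

Step 1: For a second-order reaction: 1/[HI] = 1/[HI]₀ + kt
Step 2: 1/[HI] = 1/1.8 + 0.55 × 8
Step 3: 1/[HI] = 0.5556 + 4.4 = 4.956
Step 4: [HI] = 1/4.956 = 0.2018 M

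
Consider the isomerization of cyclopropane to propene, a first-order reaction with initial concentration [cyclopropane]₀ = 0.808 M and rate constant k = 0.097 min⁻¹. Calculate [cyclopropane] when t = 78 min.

0.0004183 M

Step 1: For a first-order reaction: [cyclopropane] = [cyclopropane]₀ × e^(-kt)
Step 2: [cyclopropane] = 0.808 × e^(-0.097 × 78)
Step 3: [cyclopropane] = 0.808 × e^(-7.566)
Step 4: [cyclopropane] = 0.808 × 0.000517759 = 0.0004183 M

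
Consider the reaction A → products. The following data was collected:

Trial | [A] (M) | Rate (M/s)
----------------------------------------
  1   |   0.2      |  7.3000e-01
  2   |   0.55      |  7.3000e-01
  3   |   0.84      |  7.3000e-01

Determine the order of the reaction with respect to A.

zeroth order (0)

Step 1: Compare trials - when concentration changes, rate stays constant.
Step 2: rate₂/rate₁ = 7.3000e-01/7.3000e-01 = 1
Step 3: [A]₂/[A]₁ = 0.55/0.2 = 2.75
Step 4: Since rate ratio ≈ (conc ratio)^0, the reaction is zeroth order.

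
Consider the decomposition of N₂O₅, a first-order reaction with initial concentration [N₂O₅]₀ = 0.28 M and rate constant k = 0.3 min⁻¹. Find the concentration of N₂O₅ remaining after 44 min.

5.182e-07 M

Step 1: For a first-order reaction: [N₂O₅] = [N₂O₅]₀ × e^(-kt)
Step 2: [N₂O₅] = 0.28 × e^(-0.3 × 44)
Step 3: [N₂O₅] = 0.28 × e^(-13.2)
Step 4: [N₂O₅] = 0.28 × 1.8506e-06 = 5.182e-07 M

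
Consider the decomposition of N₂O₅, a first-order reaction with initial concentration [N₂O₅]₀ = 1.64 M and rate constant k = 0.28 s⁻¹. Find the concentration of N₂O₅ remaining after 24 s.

0.001979 M

Step 1: For a first-order reaction: [N₂O₅] = [N₂O₅]₀ × e^(-kt)
Step 2: [N₂O₅] = 1.64 × e^(-0.28 × 24)
Step 3: [N₂O₅] = 1.64 × e^(-6.72)
Step 4: [N₂O₅] = 1.64 × 0.00120654 = 0.001979 M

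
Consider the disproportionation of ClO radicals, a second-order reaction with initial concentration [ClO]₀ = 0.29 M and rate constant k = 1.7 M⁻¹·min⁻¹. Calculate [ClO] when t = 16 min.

0.03263 M

Step 1: For a second-order reaction: 1/[ClO] = 1/[ClO]₀ + kt
Step 2: 1/[ClO] = 1/0.29 + 1.7 × 16
Step 3: 1/[ClO] = 3.448 + 27.2 = 30.65
Step 4: [ClO] = 1/30.65 = 0.03263 M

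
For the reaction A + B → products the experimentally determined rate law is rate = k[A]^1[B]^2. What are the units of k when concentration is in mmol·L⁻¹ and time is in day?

(mmol·L⁻¹)⁻²·day⁻¹

Step 1: Overall order = 1 + 2 = 3.
Step 2: rate has units mmol·L⁻¹·day⁻¹; [A]^1[B]^2 has units (mmol·L⁻¹)^3.
Step 3: k = rate/([A]^1[B]^2), so units of k = (mmol·L⁻¹)^(1-3)·day⁻¹ = (mmol·L⁻¹)⁻²·day⁻¹.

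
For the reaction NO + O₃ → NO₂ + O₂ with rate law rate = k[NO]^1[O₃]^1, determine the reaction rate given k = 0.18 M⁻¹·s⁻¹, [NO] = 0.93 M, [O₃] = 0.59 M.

0.09877 M/s

Step 1: The rate law is rate = k[NO]^1[O₃]^1
Step 2: Substitute: rate = 0.18 × (0.93)^1 × (0.59)^1
Step 3: rate = 0.18 × 0.93 × 0.59 = 0.098766 M/s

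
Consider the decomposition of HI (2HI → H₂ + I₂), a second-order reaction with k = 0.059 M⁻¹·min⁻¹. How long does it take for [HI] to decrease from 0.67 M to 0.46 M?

11.55 min

Step 1: For second-order: t = (1/[HI] - 1/[HI]₀)/k
Step 2: t = (1/0.46 - 1/0.67)/0.059
Step 3: t = (2.174 - 1.493)/0.059
Step 4: t = 0.6814/0.059 = 11.55 min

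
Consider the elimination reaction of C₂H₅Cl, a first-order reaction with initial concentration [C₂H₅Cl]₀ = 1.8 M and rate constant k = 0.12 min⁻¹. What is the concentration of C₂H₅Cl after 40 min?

0.01481 M

Step 1: For a first-order reaction: [C₂H₅Cl] = [C₂H₅Cl]₀ × e^(-kt)
Step 2: [C₂H₅Cl] = 1.8 × e^(-0.12 × 40)
Step 3: [C₂H₅Cl] = 1.8 × e^(-4.8)
Step 4: [C₂H₅Cl] = 1.8 × 0.00822975 = 0.01481 M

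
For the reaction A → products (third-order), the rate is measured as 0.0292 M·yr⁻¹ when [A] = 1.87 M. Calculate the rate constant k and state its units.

0.004465 M⁻²·yr⁻¹

Step 1: rate = k[A]^3, so k = rate / [A]^3.
Step 2: k = 0.0292 / (1.87)^3 = 0.0292 / 6.539.
Step 3: k = 0.004465 M⁻²·yr⁻¹.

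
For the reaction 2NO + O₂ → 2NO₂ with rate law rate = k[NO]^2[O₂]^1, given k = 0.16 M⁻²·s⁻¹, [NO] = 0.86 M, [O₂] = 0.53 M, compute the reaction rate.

0.06272 M/s

Step 1: The rate law is rate = k[NO]^2[O₂]^1
Step 2: Substitute: rate = 0.16 × (0.86)^2 × (0.53)^1
Step 3: rate = 0.16 × 0.7396 × 0.53 = 0.0627181 M/s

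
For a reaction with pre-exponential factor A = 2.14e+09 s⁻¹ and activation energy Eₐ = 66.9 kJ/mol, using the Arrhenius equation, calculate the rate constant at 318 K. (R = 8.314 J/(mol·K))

2.19e-02 s⁻¹

Step 1: Use the Arrhenius equation: k = A × exp(-Eₐ/RT)
Step 2: Convert Eₐ to J/mol: 66.9 kJ/mol = 66900 J/mol
Step 3: Calculate the exponent: -Eₐ/(RT) = -66900/(8.314 × 318) = -25.30399
Step 4: k = 2.14e+09 × exp(-25.30399)
Step 5: k = 2.14e+09 × 1.02475e-11 = 2.1930e-02 s⁻¹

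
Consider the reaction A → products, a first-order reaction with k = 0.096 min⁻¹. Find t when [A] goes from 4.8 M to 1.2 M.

14.44 min

Step 1: For first-order: t = ln([A]₀/[A])/k
Step 2: t = ln(4.8/1.2)/0.096
Step 3: t = ln(4)/0.096
Step 4: t = 1.386/0.096 = 14.44 min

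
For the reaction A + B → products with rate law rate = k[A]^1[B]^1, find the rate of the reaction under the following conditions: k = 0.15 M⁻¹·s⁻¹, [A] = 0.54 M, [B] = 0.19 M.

0.01539 M/s

Step 1: The rate law is rate = k[A]^1[B]^1
Step 2: Substitute: rate = 0.15 × (0.54)^1 × (0.19)^1
Step 3: rate = 0.15 × 0.54 × 0.19 = 0.01539 M/s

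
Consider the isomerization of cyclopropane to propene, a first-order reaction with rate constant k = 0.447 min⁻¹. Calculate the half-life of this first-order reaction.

1.551 min

Step 1: For a first-order reaction, t₁/₂ = ln(2)/k
Step 2: t₁/₂ = ln(2)/0.447
Step 3: t₁/₂ = 0.6931/0.447 = 1.551 min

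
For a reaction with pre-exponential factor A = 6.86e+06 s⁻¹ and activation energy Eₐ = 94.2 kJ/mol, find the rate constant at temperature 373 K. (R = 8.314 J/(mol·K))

4.41e-07 s⁻¹

Step 1: Use the Arrhenius equation: k = A × exp(-Eₐ/RT)
Step 2: Convert Eₐ to J/mol: 94.2 kJ/mol = 94200 J/mol
Step 3: Calculate the exponent: -Eₐ/(RT) = -94200/(8.314 × 373) = -30.37610
Step 4: k = 6.86e+06 × exp(-30.37610)
Step 5: k = 6.86e+06 × 6.42432e-14 = 4.4071e-07 s⁻¹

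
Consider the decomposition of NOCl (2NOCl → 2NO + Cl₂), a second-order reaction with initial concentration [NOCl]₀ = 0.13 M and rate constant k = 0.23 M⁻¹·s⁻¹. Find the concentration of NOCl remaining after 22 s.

0.07842 M

Step 1: For a second-order reaction: 1/[NOCl] = 1/[NOCl]₀ + kt
Step 2: 1/[NOCl] = 1/0.13 + 0.23 × 22
Step 3: 1/[NOCl] = 7.692 + 5.06 = 12.75
Step 4: [NOCl] = 1/12.75 = 0.07842 M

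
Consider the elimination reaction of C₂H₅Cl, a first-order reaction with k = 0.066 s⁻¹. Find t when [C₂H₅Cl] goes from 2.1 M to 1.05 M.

10.5 s

Step 1: For first-order: t = ln([C₂H₅Cl]₀/[C₂H₅Cl])/k
Step 2: t = ln(2.1/1.05)/0.066
Step 3: t = ln(2)/0.066
Step 4: t = 0.6931/0.066 = 10.5 s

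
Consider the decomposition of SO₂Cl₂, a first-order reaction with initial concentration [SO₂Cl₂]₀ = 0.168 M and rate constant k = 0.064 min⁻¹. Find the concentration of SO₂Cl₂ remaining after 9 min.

0.09444 M

Step 1: For a first-order reaction: [SO₂Cl₂] = [SO₂Cl₂]₀ × e^(-kt)
Step 2: [SO₂Cl₂] = 0.168 × e^(-0.064 × 9)
Step 3: [SO₂Cl₂] = 0.168 × e^(-0.576)
Step 4: [SO₂Cl₂] = 0.168 × 0.562142 = 0.09444 M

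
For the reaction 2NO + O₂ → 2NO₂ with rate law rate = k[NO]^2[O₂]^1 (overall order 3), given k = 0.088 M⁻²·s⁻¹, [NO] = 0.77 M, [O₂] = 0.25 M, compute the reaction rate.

0.01304 M/s

Step 1: The rate law is rate = k[NO]^2[O₂]^1, overall order = 2+1 = 3
Step 2: Substitute values: rate = 0.088 × (0.77)^2 × (0.25)^1
Step 3: rate = 0.088 × 0.5929 × 0.25 = 0.0130438 M/s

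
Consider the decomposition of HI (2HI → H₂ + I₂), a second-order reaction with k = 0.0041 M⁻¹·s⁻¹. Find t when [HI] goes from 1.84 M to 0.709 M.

211.5 s

Step 1: For second-order: t = (1/[HI] - 1/[HI]₀)/k
Step 2: t = (1/0.709 - 1/1.84)/0.0041
Step 3: t = (1.41 - 0.5435)/0.0041
Step 4: t = 0.867/0.0041 = 211.5 s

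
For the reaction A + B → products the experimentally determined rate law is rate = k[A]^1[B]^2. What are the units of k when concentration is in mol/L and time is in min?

(mol/L)⁻²·min⁻¹

Step 1: Overall order = 1 + 2 = 3.
Step 2: rate has units mol/L·min⁻¹; [A]^1[B]^2 has units (mol/L)^3.
Step 3: k = rate/([A]^1[B]^2), so units of k = (mol/L)^(1-3)·min⁻¹ = (mol/L)⁻²·min⁻¹.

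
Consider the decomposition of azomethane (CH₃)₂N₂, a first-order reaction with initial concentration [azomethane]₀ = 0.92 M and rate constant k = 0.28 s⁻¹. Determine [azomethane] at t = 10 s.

0.05595 M

Step 1: For a first-order reaction: [azomethane] = [azomethane]₀ × e^(-kt)
Step 2: [azomethane] = 0.92 × e^(-0.28 × 10)
Step 3: [azomethane] = 0.92 × e^(-2.8)
Step 4: [azomethane] = 0.92 × 0.0608101 = 0.05595 M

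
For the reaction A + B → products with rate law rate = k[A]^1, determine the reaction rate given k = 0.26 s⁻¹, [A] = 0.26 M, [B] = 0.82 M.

0.0676 M/s

Step 1: The rate law is rate = k[A]^1
Step 2: Note that the rate does not depend on [B] (zero order in B).
Step 3: rate = 0.26 × (0.26)^1 = 0.0676 M/s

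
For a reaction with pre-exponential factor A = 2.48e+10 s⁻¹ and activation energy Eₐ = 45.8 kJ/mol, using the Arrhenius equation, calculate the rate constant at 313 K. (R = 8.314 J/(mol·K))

5.64e+02 s⁻¹

Step 1: Use the Arrhenius equation: k = A × exp(-Eₐ/RT)
Step 2: Convert Eₐ to J/mol: 45.8 kJ/mol = 45800 J/mol
Step 3: Calculate the exponent: -Eₐ/(RT) = -45800/(8.314 × 313) = -17.59994
Step 4: k = 2.48e+10 × exp(-17.59994)
Step 5: k = 2.48e+10 × 2.27218e-08 = 5.6350e+02 s⁻¹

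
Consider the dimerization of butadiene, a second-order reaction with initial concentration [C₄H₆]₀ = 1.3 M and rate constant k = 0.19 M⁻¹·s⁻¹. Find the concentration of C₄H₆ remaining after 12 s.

0.328 M

Step 1: For a second-order reaction: 1/[C₄H₆] = 1/[C₄H₆]₀ + kt
Step 2: 1/[C₄H₆] = 1/1.3 + 0.19 × 12
Step 3: 1/[C₄H₆] = 0.7692 + 2.28 = 3.049
Step 4: [C₄H₆] = 1/3.049 = 0.328 M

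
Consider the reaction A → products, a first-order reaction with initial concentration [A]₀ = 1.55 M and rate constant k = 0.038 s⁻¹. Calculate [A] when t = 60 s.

0.1585 M

Step 1: For a first-order reaction: [A] = [A]₀ × e^(-kt)
Step 2: [A] = 1.55 × e^(-0.038 × 60)
Step 3: [A] = 1.55 × e^(-2.28)
Step 4: [A] = 1.55 × 0.102284 = 0.1585 M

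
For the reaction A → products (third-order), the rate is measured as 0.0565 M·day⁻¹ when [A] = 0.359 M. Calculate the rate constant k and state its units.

1.221 M⁻²·day⁻¹

Step 1: rate = k[A]^3, so k = rate / [A]^3.
Step 2: k = 0.0565 / (0.359)^3 = 0.0565 / 0.04627.
Step 3: k = 1.221 M⁻²·day⁻¹.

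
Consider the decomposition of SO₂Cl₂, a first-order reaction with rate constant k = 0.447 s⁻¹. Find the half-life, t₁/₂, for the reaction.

1.551 s

Step 1: For a first-order reaction, t₁/₂ = ln(2)/k
Step 2: t₁/₂ = ln(2)/0.447
Step 3: t₁/₂ = 0.6931/0.447 = 1.551 s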